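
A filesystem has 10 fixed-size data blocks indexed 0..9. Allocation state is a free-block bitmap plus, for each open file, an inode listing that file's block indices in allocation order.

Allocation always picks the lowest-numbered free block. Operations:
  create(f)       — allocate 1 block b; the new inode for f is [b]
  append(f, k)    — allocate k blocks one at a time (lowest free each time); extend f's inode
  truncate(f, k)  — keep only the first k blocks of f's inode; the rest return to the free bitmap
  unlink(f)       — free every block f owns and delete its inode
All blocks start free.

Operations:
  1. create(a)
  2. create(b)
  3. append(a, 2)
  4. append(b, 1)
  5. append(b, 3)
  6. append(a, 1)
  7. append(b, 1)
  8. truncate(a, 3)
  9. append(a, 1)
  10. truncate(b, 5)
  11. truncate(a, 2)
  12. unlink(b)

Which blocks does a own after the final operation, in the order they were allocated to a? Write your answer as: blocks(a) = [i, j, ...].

[1] create(a) — a=0 (map F.........)
[2] create(b) — a=0 b=1 (map FF........)
[3] append(a, 2) — a=0,2,3 b=1 (map FFFF......)
[4] append(b, 1) — a=0,2,3 b=1,4 (map FFFFF.....)
[5] append(b, 3) — a=0,2,3 b=1,4,5,6,7 (map FFFFFFFF..)
[6] append(a, 1) — a=0,2,3,8 b=1,4,5,6,7 (map FFFFFFFFF.)
[7] append(b, 1) — a=0,2,3,8 b=1,4,5,6,7,9 (map FFFFFFFFFF)
[8] truncate(a, 3) — a=0,2,3 b=1,4,5,6,7,9 (map FFFFFFFF.F)
[9] append(a, 1) — a=0,2,3,8 b=1,4,5,6,7,9 (map FFFFFFFFFF)
[10] truncate(b, 5) — a=0,2,3,8 b=1,4,5,6,7 (map FFFFFFFFF.)
[11] truncate(a, 2) — a=0,2 b=1,4,5,6,7 (map FFF.FFFF..)
[12] unlink(b) — a=0,2 (map F.F.......)

blocks(a) = [0, 2]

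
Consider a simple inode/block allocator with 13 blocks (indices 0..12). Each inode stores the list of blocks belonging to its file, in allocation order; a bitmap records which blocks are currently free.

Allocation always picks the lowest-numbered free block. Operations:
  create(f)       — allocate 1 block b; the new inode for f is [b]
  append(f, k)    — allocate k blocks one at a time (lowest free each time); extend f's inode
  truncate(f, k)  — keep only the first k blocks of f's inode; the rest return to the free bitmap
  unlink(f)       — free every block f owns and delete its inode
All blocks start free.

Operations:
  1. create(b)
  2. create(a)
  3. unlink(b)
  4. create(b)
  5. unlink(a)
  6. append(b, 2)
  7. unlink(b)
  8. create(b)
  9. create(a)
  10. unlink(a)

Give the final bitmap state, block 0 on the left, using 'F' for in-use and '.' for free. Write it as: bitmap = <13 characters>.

bitmap = F............

create(b): bitmap=F............ | b=[0]
create(a): bitmap=FF........... | a=[1] b=[0]
unlink(b): bitmap=.F........... | a=[1]
create(b): bitmap=FF........... | a=[1] b=[0]
unlink(a): bitmap=F............ | b=[0]
append(b, 2): bitmap=FFF.......... | b=[0, 1, 2]
unlink(b): bitmap=............. | 
create(b): bitmap=F............ | b=[0]
create(a): bitmap=FF........... | a=[1] b=[0]
unlink(a): bitmap=F............ | b=[0]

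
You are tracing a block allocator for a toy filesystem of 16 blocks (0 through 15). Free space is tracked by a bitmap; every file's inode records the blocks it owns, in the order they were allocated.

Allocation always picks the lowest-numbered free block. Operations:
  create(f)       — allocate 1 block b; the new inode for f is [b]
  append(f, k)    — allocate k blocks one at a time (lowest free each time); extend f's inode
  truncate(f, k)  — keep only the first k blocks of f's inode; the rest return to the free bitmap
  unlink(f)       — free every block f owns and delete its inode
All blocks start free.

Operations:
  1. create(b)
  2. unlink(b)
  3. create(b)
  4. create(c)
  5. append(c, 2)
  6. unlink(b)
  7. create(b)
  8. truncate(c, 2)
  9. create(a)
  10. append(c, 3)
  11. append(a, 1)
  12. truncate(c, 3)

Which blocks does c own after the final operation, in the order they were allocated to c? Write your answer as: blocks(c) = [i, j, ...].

blocks(c) = [1, 2, 4]

after create(b) → b:[0]  free=[F...............]
after unlink(b) →   free=[................]
after create(b) → b:[0]  free=[F...............]
after create(c) → b:[0], c:[1]  free=[FF..............]
after append(c, 2) → b:[0], c:[1, 2, 3]  free=[FFFF............]
after unlink(b) → c:[1, 2, 3]  free=[.FFF............]
after create(b) → b:[0], c:[1, 2, 3]  free=[FFFF............]
after truncate(c, 2) → b:[0], c:[1, 2]  free=[FFF.............]
after create(a) → a:[3], b:[0], c:[1, 2]  free=[FFFF............]
after append(c, 3) → a:[3], b:[0], c:[1, 2, 4, 5, 6]  free=[FFFFFFF.........]
after append(a, 1) → a:[3, 7], b:[0], c:[1, 2, 4, 5, 6]  free=[FFFFFFFF........]
after truncate(c, 3) → a:[3, 7], b:[0], c:[1, 2, 4]  free=[FFFFF..F........]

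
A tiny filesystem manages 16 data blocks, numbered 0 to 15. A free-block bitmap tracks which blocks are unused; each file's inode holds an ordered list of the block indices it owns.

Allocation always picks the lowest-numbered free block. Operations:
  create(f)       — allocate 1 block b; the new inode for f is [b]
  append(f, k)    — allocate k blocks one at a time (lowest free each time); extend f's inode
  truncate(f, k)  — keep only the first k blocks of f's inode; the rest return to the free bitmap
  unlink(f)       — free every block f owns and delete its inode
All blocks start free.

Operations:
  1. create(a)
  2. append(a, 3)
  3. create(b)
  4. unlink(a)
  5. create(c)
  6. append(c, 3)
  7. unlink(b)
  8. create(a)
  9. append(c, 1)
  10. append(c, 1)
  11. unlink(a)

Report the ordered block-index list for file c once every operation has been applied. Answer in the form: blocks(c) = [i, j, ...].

blocks(c) = [0, 1, 2, 3, 5, 6]

after create(a) → a:[0]  free=[F...............]
after append(a, 3) → a:[0, 1, 2, 3]  free=[FFFF............]
after create(b) → a:[0, 1, 2, 3], b:[4]  free=[FFFFF...........]
after unlink(a) → b:[4]  free=[....F...........]
after create(c) → b:[4], c:[0]  free=[F...F...........]
after append(c, 3) → b:[4], c:[0, 1, 2, 3]  free=[FFFFF...........]
after unlink(b) → c:[0, 1, 2, 3]  free=[FFFF............]
after create(a) → a:[4], c:[0, 1, 2, 3]  free=[FFFFF...........]
after append(c, 1) → a:[4], c:[0, 1, 2, 3, 5]  free=[FFFFFF..........]
after append(c, 1) → a:[4], c:[0, 1, 2, 3, 5, 6]  free=[FFFFFFF.........]
after unlink(a) → c:[0, 1, 2, 3, 5, 6]  free=[FFFF.FF.........]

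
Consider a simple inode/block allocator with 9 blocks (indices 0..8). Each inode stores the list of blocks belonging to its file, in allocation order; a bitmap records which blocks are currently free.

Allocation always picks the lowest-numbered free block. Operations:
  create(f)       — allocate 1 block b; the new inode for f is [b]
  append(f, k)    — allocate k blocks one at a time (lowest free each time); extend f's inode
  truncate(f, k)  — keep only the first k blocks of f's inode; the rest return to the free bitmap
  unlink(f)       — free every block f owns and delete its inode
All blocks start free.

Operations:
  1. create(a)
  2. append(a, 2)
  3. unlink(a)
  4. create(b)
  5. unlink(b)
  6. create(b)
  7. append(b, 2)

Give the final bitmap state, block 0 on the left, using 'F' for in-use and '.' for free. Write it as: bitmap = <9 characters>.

after create(a) → a:[0]  free=[F........]
after append(a, 2) → a:[0, 1, 2]  free=[FFF......]
after unlink(a) →   free=[.........]
after create(b) → b:[0]  free=[F........]
after unlink(b) →   free=[.........]
after create(b) → b:[0]  free=[F........]
after append(b, 2) → b:[0, 1, 2]  free=[FFF......]

bitmap = FFF......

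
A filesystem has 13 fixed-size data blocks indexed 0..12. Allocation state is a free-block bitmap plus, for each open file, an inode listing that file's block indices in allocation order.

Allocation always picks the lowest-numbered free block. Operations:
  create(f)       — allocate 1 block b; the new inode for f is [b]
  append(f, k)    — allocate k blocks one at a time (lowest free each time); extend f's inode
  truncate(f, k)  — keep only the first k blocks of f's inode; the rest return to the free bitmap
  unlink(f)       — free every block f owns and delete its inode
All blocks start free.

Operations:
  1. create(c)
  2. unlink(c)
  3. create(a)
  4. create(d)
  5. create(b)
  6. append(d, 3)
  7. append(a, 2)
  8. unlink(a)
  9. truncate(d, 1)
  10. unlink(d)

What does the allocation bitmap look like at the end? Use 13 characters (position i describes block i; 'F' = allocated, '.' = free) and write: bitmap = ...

after create(c) → c:[0]  free=[F............]
after unlink(c) →   free=[.............]
after create(a) → a:[0]  free=[F............]
after create(d) → a:[0], d:[1]  free=[FF...........]
after create(b) → a:[0], b:[2], d:[1]  free=[FFF..........]
after append(d, 3) → a:[0], b:[2], d:[1, 3, 4, 5]  free=[FFFFFF.......]
after append(a, 2) → a:[0, 6, 7], b:[2], d:[1, 3, 4, 5]  free=[FFFFFFFF.....]
after unlink(a) → b:[2], d:[1, 3, 4, 5]  free=[.FFFFF.......]
after truncate(d, 1) → b:[2], d:[1]  free=[.FF..........]
after unlink(d) → b:[2]  free=[..F..........]

bitmap = ..F..........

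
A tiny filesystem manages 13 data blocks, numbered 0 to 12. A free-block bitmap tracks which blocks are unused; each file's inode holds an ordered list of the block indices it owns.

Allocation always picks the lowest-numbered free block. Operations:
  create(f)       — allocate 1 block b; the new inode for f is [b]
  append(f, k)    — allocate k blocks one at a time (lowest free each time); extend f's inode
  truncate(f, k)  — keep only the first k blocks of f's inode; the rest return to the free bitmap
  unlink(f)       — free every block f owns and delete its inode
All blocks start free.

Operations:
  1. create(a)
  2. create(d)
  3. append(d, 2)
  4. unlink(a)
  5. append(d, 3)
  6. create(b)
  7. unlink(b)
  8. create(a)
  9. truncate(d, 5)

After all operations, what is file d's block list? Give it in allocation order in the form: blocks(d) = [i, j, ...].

blocks(d) = [1, 2, 3, 0, 4]

  1. create(a)  ⇒  F............  {a→[0]}
  2. create(d)  ⇒  FF...........  {a→[0]; d→[1]}
  3. append(d, 2)  ⇒  FFFF.........  {a→[0]; d→[1, 2, 3]}
  4. unlink(a)  ⇒  .FFF.........  {d→[1, 2, 3]}
  5. append(d, 3)  ⇒  FFFFFF.......  {d→[1, 2, 3, 0, 4, 5]}
  6. create(b)  ⇒  FFFFFFF......  {b→[6]; d→[1, 2, 3, 0, 4, 5]}
  7. unlink(b)  ⇒  FFFFFF.......  {d→[1, 2, 3, 0, 4, 5]}
  8. create(a)  ⇒  FFFFFFF......  {a→[6]; d→[1, 2, 3, 0, 4, 5]}
  9. truncate(d, 5)  ⇒  FFFFF.F......  {a→[6]; d→[1, 2, 3, 0, 4]}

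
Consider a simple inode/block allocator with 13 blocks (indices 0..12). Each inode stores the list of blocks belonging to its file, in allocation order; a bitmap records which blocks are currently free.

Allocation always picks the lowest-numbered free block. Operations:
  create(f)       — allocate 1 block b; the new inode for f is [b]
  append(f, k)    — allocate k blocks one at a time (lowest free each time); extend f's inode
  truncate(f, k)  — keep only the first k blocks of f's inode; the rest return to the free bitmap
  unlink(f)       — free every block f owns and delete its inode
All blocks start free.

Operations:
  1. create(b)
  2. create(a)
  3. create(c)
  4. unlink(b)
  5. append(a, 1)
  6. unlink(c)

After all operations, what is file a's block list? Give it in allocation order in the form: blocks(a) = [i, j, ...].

  1. create(b)  ⇒  F............  {b→[0]}
  2. create(a)  ⇒  FF...........  {a→[1]; b→[0]}
  3. create(c)  ⇒  FFF..........  {a→[1]; b→[0]; c→[2]}
  4. unlink(b)  ⇒  .FF..........  {a→[1]; c→[2]}
  5. append(a, 1)  ⇒  FFF..........  {a→[1, 0]; c→[2]}
  6. unlink(c)  ⇒  FF...........  {a→[1, 0]}

blocks(a) = [1, 0]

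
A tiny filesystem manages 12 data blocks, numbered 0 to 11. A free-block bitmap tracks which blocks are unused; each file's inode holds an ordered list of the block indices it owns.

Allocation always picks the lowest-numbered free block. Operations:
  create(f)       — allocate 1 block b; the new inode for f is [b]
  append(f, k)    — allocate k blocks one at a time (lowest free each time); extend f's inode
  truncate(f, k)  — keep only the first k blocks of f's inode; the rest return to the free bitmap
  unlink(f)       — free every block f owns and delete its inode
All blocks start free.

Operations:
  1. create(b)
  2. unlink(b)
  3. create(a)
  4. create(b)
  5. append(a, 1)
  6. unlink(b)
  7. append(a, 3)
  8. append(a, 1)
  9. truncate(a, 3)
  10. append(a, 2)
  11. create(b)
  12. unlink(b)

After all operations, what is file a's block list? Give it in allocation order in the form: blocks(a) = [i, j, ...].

[1] create(b) — b=0 (map F...........)
[2] unlink(b) —  (map ............)
[3] create(a) — a=0 (map F...........)
[4] create(b) — a=0 b=1 (map FF..........)
[5] append(a, 1) — a=0,2 b=1 (map FFF.........)
[6] unlink(b) — a=0,2 (map F.F.........)
[7] append(a, 3) — a=0,2,1,3,4 (map FFFFF.......)
[8] append(a, 1) — a=0,2,1,3,4,5 (map FFFFFF......)
[9] truncate(a, 3) — a=0,2,1 (map FFF.........)
[10] append(a, 2) — a=0,2,1,3,4 (map FFFFF.......)
[11] create(b) — a=0,2,1,3,4 b=5 (map FFFFFF......)
[12] unlink(b) — a=0,2,1,3,4 (map FFFFF.......)

blocks(a) = [0, 2, 1, 3, 4]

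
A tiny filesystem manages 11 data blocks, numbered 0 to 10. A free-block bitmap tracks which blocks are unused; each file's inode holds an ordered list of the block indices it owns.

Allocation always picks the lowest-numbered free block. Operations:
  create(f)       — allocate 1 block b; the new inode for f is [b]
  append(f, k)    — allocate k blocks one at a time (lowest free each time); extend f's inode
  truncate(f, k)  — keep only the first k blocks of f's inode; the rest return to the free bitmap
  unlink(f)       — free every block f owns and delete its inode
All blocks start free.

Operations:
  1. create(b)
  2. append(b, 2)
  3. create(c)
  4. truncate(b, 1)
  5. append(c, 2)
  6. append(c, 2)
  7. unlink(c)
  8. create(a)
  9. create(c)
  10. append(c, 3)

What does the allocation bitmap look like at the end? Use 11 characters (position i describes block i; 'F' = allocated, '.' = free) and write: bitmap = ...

[1] create(b) — b=0 (map F..........)
[2] append(b, 2) — b=0,1,2 (map FFF........)
[3] create(c) — b=0,1,2 c=3 (map FFFF.......)
[4] truncate(b, 1) — b=0 c=3 (map F..F.......)
[5] append(c, 2) — b=0 c=3,1,2 (map FFFF.......)
[6] append(c, 2) — b=0 c=3,1,2,4,5 (map FFFFFF.....)
[7] unlink(c) — b=0 (map F..........)
[8] create(a) — a=1 b=0 (map FF.........)
[9] create(c) — a=1 b=0 c=2 (map FFF........)
[10] append(c, 3) — a=1 b=0 c=2,3,4,5 (map FFFFFF.....)

bitmap = FFFFFF.....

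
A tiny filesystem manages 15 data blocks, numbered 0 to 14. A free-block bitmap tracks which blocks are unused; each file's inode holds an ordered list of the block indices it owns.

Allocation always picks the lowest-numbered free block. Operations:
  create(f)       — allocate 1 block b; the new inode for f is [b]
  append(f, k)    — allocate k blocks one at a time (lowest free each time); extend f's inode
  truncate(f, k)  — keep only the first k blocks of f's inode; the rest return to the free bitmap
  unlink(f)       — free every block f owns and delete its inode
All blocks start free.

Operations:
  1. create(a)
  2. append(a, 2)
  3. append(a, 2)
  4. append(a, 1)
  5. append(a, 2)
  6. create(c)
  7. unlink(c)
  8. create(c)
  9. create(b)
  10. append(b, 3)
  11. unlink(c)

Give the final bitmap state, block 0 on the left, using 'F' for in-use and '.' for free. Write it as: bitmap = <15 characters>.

bitmap = FFFFFFFF.FFFF..

after create(a) → a:[0]  free=[F..............]
after append(a, 2) → a:[0, 1, 2]  free=[FFF............]
after append(a, 2) → a:[0, 1, 2, 3, 4]  free=[FFFFF..........]
after append(a, 1) → a:[0, 1, 2, 3, 4, 5]  free=[FFFFFF.........]
after append(a, 2) → a:[0, 1, 2, 3, 4, 5, 6, 7]  free=[FFFFFFFF.......]
after create(c) → a:[0, 1, 2, 3, 4, 5, 6, 7], c:[8]  free=[FFFFFFFFF......]
after unlink(c) → a:[0, 1, 2, 3, 4, 5, 6, 7]  free=[FFFFFFFF.......]
after create(c) → a:[0, 1, 2, 3, 4, 5, 6, 7], c:[8]  free=[FFFFFFFFF......]
after create(b) → a:[0, 1, 2, 3, 4, 5, 6, 7], b:[9], c:[8]  free=[FFFFFFFFFF.....]
after append(b, 3) → a:[0, 1, 2, 3, 4, 5, 6, 7], b:[9, 10, 11, 12], c:[8]  free=[FFFFFFFFFFFFF..]
after unlink(c) → a:[0, 1, 2, 3, 4, 5, 6, 7], b:[9, 10, 11, 12]  free=[FFFFFFFF.FFFF..]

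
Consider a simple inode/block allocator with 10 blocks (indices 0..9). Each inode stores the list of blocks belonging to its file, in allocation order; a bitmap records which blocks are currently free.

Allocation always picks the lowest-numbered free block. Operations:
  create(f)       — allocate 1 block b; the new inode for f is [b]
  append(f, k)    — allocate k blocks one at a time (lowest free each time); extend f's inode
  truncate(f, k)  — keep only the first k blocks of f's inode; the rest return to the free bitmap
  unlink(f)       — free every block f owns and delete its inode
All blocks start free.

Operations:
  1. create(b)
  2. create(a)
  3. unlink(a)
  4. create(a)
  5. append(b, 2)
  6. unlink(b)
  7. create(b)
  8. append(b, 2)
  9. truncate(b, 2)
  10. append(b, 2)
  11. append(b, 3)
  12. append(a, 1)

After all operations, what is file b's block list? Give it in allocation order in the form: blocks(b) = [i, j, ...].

  1. create(b)  ⇒  F.........  {b→[0]}
  2. create(a)  ⇒  FF........  {a→[1]; b→[0]}
  3. unlink(a)  ⇒  F.........  {b→[0]}
  4. create(a)  ⇒  FF........  {a→[1]; b→[0]}
  5. append(b, 2)  ⇒  FFFF......  {a→[1]; b→[0, 2, 3]}
  6. unlink(b)  ⇒  .F........  {a→[1]}
  7. create(b)  ⇒  FF........  {a→[1]; b→[0]}
  8. append(b, 2)  ⇒  FFFF......  {a→[1]; b→[0, 2, 3]}
  9. truncate(b, 2)  ⇒  FFF.......  {a→[1]; b→[0, 2]}
  10. append(b, 2)  ⇒  FFFFF.....  {a→[1]; b→[0, 2, 3, 4]}
  11. append(b, 3)  ⇒  FFFFFFFF..  {a→[1]; b→[0, 2, 3, 4, 5, 6, 7]}
  12. append(a, 1)  ⇒  FFFFFFFFF.  {a→[1, 8]; b→[0, 2, 3, 4, 5, 6, 7]}

blocks(b) = [0, 2, 3, 4, 5, 6, 7]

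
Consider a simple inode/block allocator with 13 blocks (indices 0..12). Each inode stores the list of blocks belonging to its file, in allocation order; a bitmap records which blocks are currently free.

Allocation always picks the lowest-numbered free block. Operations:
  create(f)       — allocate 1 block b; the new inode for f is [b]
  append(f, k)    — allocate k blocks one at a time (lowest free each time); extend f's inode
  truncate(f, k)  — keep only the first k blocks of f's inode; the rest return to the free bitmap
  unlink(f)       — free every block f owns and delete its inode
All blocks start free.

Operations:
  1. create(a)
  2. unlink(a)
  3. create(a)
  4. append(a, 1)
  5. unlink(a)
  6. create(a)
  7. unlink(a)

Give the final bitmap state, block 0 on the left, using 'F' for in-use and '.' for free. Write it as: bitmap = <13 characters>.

bitmap = .............

[1] create(a) — a=0 (map F............)
[2] unlink(a) —  (map .............)
[3] create(a) — a=0 (map F............)
[4] append(a, 1) — a=0,1 (map FF...........)
[5] unlink(a) —  (map .............)
[6] create(a) — a=0 (map F............)
[7] unlink(a) —  (map .............)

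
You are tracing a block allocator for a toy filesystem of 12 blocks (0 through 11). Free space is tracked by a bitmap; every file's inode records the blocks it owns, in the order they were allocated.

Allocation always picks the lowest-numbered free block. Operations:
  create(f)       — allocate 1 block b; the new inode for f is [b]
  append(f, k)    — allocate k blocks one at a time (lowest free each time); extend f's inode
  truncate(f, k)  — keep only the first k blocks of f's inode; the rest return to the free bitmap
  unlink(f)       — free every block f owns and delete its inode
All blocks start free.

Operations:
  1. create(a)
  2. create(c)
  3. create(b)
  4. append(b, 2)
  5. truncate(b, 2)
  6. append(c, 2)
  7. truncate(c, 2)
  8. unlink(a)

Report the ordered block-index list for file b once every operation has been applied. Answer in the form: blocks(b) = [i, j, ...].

blocks(b) = [2, 3]

create(a): bitmap=F........... | a=[0]
create(c): bitmap=FF.......... | a=[0] c=[1]
create(b): bitmap=FFF......... | a=[0] b=[2] c=[1]
append(b, 2): bitmap=FFFFF....... | a=[0] b=[2, 3, 4] c=[1]
truncate(b, 2): bitmap=FFFF........ | a=[0] b=[2, 3] c=[1]
append(c, 2): bitmap=FFFFFF...... | a=[0] b=[2, 3] c=[1, 4, 5]
truncate(c, 2): bitmap=FFFFF....... | a=[0] b=[2, 3] c=[1, 4]
unlink(a): bitmap=.FFFF....... | b=[2, 3] c=[1, 4]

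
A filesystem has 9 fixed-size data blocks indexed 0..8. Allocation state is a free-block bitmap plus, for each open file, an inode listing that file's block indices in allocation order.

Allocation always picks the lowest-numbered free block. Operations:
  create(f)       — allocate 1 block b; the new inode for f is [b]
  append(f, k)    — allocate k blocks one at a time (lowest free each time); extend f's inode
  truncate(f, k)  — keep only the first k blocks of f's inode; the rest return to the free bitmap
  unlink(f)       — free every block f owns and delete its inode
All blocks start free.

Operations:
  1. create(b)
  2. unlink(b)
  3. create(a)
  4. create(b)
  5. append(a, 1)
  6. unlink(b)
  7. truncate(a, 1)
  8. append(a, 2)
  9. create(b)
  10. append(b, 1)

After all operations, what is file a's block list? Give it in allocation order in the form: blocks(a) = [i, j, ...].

after create(b) → b:[0]  free=[F........]
after unlink(b) →   free=[.........]
after create(a) → a:[0]  free=[F........]
after create(b) → a:[0], b:[1]  free=[FF.......]
after append(a, 1) → a:[0, 2], b:[1]  free=[FFF......]
after unlink(b) → a:[0, 2]  free=[F.F......]
after truncate(a, 1) → a:[0]  free=[F........]
after append(a, 2) → a:[0, 1, 2]  free=[FFF......]
after create(b) → a:[0, 1, 2], b:[3]  free=[FFFF.....]
after append(b, 1) → a:[0, 1, 2], b:[3, 4]  free=[FFFFF....]

blocks(a) = [0, 1, 2]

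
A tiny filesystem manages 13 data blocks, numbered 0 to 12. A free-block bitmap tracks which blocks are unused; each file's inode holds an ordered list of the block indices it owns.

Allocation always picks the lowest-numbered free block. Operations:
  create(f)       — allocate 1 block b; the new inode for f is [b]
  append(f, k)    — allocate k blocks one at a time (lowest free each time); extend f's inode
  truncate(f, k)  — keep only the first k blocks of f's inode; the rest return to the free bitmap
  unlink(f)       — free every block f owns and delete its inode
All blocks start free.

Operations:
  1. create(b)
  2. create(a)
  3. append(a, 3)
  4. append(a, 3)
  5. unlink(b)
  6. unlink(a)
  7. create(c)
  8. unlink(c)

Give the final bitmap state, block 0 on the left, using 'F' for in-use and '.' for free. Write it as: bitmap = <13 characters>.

  1. create(b)  ⇒  F............  {b→[0]}
  2. create(a)  ⇒  FF...........  {a→[1]; b→[0]}
  3. append(a, 3)  ⇒  FFFFF........  {a→[1, 2, 3, 4]; b→[0]}
  4. append(a, 3)  ⇒  FFFFFFFF.....  {a→[1, 2, 3, 4, 5, 6, 7]; b→[0]}
  5. unlink(b)  ⇒  .FFFFFFF.....  {a→[1, 2, 3, 4, 5, 6, 7]}
  6. unlink(a)  ⇒  .............  {}
  7. create(c)  ⇒  F............  {c→[0]}
  8. unlink(c)  ⇒  .............  {}

bitmap = .............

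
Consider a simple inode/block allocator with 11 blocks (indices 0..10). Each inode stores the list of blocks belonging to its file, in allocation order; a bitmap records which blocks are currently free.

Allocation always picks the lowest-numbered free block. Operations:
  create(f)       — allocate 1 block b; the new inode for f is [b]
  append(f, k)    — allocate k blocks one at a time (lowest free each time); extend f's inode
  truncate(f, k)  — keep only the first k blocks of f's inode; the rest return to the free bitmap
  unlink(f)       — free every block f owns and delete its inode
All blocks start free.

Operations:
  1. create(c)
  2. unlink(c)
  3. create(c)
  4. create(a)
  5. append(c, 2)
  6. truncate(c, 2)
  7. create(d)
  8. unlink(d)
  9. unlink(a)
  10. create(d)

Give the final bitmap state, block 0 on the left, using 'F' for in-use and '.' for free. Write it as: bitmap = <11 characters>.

bitmap = FFF........

create(c): bitmap=F.......... | c=[0]
unlink(c): bitmap=........... | 
create(c): bitmap=F.......... | c=[0]
create(a): bitmap=FF......... | a=[1] c=[0]
append(c, 2): bitmap=FFFF....... | a=[1] c=[0, 2, 3]
truncate(c, 2): bitmap=FFF........ | a=[1] c=[0, 2]
create(d): bitmap=FFFF....... | a=[1] c=[0, 2] d=[3]
unlink(d): bitmap=FFF........ | a=[1] c=[0, 2]
unlink(a): bitmap=F.F........ | c=[0, 2]
create(d): bitmap=FFF........ | c=[0, 2] d=[1]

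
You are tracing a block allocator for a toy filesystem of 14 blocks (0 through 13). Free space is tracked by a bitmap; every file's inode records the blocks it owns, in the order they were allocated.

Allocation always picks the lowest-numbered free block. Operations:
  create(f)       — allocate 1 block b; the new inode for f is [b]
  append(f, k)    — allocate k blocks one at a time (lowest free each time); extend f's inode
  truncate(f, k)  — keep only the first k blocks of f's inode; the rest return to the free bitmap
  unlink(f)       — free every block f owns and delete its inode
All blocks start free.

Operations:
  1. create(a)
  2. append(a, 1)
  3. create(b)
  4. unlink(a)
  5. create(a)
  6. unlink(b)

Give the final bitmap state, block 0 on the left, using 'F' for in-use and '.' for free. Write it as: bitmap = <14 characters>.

  1. create(a)  ⇒  F.............  {a→[0]}
  2. append(a, 1)  ⇒  FF............  {a→[0, 1]}
  3. create(b)  ⇒  FFF...........  {a→[0, 1]; b→[2]}
  4. unlink(a)  ⇒  ..F...........  {b→[2]}
  5. create(a)  ⇒  F.F...........  {a→[0]; b→[2]}
  6. unlink(b)  ⇒  F.............  {a→[0]}

bitmap = F.............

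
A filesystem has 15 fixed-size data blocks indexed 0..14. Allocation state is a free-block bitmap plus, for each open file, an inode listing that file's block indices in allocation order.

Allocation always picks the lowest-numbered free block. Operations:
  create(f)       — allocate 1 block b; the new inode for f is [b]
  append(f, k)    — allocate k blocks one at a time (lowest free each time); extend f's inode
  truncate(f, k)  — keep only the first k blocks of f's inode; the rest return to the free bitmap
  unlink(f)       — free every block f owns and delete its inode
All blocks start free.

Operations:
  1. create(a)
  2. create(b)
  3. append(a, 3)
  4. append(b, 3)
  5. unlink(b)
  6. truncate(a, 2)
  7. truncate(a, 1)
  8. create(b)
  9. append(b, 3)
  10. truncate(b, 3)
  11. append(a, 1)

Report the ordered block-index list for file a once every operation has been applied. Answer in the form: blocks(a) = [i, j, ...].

blocks(a) = [0, 4]

after create(a) → a:[0]  free=[F..............]
after create(b) → a:[0], b:[1]  free=[FF.............]
after append(a, 3) → a:[0, 2, 3, 4], b:[1]  free=[FFFFF..........]
after append(b, 3) → a:[0, 2, 3, 4], b:[1, 5, 6, 7]  free=[FFFFFFFF.......]
after unlink(b) → a:[0, 2, 3, 4]  free=[F.FFF..........]
after truncate(a, 2) → a:[0, 2]  free=[F.F............]
after truncate(a, 1) → a:[0]  free=[F..............]
after create(b) → a:[0], b:[1]  free=[FF.............]
after append(b, 3) → a:[0], b:[1, 2, 3, 4]  free=[FFFFF..........]
after truncate(b, 3) → a:[0], b:[1, 2, 3]  free=[FFFF...........]
after append(a, 1) → a:[0, 4], b:[1, 2, 3]  free=[FFFFF..........]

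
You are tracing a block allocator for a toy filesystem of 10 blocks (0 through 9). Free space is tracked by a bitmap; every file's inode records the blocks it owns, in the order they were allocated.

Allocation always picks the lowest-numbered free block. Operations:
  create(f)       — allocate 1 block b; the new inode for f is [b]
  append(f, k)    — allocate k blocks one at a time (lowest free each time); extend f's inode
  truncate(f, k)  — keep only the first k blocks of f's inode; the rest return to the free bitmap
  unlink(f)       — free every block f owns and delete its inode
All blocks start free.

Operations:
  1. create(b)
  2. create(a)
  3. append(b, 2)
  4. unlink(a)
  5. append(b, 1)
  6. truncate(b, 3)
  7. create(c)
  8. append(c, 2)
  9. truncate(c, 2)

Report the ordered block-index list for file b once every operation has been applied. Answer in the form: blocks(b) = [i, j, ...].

blocks(b) = [0, 2, 3]

  1. create(b)  ⇒  F.........  {b→[0]}
  2. create(a)  ⇒  FF........  {a→[1]; b→[0]}
  3. append(b, 2)  ⇒  FFFF......  {a→[1]; b→[0, 2, 3]}
  4. unlink(a)  ⇒  F.FF......  {b→[0, 2, 3]}
  5. append(b, 1)  ⇒  FFFF......  {b→[0, 2, 3, 1]}
  6. truncate(b, 3)  ⇒  F.FF......  {b→[0, 2, 3]}
  7. create(c)  ⇒  FFFF......  {b→[0, 2, 3]; c→[1]}
  8. append(c, 2)  ⇒  FFFFFF....  {b→[0, 2, 3]; c→[1, 4, 5]}
  9. truncate(c, 2)  ⇒  FFFFF.....  {b→[0, 2, 3]; c→[1, 4]}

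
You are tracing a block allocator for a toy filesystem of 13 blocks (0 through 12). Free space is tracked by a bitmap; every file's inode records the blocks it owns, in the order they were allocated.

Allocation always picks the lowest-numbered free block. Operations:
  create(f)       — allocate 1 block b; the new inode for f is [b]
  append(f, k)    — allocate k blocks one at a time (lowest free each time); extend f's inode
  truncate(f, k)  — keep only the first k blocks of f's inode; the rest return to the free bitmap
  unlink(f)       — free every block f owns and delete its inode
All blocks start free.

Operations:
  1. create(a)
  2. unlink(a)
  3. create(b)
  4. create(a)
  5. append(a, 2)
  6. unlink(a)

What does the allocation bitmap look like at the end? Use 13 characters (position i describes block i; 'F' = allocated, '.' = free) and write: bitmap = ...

bitmap = F............

create(a): bitmap=F............ | a=[0]
unlink(a): bitmap=............. | 
create(b): bitmap=F............ | b=[0]
create(a): bitmap=FF........... | a=[1] b=[0]
append(a, 2): bitmap=FFFF......... | a=[1, 2, 3] b=[0]
unlink(a): bitmap=F............ | b=[0]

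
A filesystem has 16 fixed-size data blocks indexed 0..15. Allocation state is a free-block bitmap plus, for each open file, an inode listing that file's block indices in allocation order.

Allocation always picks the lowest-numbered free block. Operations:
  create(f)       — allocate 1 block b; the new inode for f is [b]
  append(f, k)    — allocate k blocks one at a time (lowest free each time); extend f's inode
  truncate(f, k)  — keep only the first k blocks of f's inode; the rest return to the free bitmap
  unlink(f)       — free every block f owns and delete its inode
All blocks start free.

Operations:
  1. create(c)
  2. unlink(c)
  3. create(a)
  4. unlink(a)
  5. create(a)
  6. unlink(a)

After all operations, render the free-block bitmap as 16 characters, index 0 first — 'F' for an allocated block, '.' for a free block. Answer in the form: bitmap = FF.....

[1] create(c) — c=0 (map F...............)
[2] unlink(c) —  (map ................)
[3] create(a) — a=0 (map F...............)
[4] unlink(a) —  (map ................)
[5] create(a) — a=0 (map F...............)
[6] unlink(a) —  (map ................)

bitmap = ................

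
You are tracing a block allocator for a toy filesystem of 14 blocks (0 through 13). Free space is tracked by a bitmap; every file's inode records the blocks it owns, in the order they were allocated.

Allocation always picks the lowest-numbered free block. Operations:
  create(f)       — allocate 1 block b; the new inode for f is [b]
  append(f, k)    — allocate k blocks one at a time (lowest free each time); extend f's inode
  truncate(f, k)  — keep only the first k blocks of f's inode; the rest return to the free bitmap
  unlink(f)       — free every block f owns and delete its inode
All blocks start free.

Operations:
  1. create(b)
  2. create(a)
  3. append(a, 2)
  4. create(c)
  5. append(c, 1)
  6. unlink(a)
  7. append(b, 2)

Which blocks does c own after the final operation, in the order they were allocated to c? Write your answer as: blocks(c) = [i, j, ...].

create(b): bitmap=F............. | b=[0]
create(a): bitmap=FF............ | a=[1] b=[0]
append(a, 2): bitmap=FFFF.......... | a=[1, 2, 3] b=[0]
create(c): bitmap=FFFFF......... | a=[1, 2, 3] b=[0] c=[4]
append(c, 1): bitmap=FFFFFF........ | a=[1, 2, 3] b=[0] c=[4, 5]
unlink(a): bitmap=F...FF........ | b=[0] c=[4, 5]
append(b, 2): bitmap=FFF.FF........ | b=[0, 1, 2] c=[4, 5]

blocks(c) = [4, 5]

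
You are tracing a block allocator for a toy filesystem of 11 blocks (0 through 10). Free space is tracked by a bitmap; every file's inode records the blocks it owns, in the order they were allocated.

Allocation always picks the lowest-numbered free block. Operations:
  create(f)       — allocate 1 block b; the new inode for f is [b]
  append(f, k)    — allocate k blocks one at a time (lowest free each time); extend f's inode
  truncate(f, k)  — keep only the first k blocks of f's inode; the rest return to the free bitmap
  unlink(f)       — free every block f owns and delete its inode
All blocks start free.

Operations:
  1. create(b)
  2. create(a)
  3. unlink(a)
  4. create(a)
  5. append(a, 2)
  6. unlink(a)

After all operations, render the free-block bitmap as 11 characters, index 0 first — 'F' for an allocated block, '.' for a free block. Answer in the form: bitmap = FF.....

bitmap = F..........

after create(b) → b:[0]  free=[F..........]
after create(a) → a:[1], b:[0]  free=[FF.........]
after unlink(a) → b:[0]  free=[F..........]
after create(a) → a:[1], b:[0]  free=[FF.........]
after append(a, 2) → a:[1, 2, 3], b:[0]  free=[FFFF.......]
after unlink(a) → b:[0]  free=[F..........]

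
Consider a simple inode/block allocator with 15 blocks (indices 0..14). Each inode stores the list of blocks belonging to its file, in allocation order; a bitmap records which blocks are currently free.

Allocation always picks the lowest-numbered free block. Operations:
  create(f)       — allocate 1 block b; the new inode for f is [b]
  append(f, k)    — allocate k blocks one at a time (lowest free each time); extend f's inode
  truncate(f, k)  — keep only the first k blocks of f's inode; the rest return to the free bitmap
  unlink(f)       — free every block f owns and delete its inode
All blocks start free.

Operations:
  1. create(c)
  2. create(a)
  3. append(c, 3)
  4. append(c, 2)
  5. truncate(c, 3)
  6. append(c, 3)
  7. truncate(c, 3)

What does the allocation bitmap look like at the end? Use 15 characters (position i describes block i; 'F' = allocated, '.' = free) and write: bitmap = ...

bitmap = FFFF...........

  1. create(c)  ⇒  F..............  {c→[0]}
  2. create(a)  ⇒  FF.............  {a→[1]; c→[0]}
  3. append(c, 3)  ⇒  FFFFF..........  {a→[1]; c→[0, 2, 3, 4]}
  4. append(c, 2)  ⇒  FFFFFFF........  {a→[1]; c→[0, 2, 3, 4, 5, 6]}
  5. truncate(c, 3)  ⇒  FFFF...........  {a→[1]; c→[0, 2, 3]}
  6. append(c, 3)  ⇒  FFFFFFF........  {a→[1]; c→[0, 2, 3, 4, 5, 6]}
  7. truncate(c, 3)  ⇒  FFFF...........  {a→[1]; c→[0, 2, 3]}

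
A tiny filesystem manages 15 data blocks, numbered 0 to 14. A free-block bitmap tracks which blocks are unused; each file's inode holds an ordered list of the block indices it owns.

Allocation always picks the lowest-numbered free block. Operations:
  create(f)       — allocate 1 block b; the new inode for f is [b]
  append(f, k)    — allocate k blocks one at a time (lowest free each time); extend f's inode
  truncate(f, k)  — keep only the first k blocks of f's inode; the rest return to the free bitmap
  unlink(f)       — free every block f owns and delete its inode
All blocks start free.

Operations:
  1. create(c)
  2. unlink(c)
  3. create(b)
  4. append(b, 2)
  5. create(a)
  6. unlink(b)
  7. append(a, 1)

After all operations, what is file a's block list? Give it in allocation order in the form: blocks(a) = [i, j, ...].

blocks(a) = [3, 0]

[1] create(c) — c=0 (map F..............)
[2] unlink(c) —  (map ...............)
[3] create(b) — b=0 (map F..............)
[4] append(b, 2) — b=0,1,2 (map FFF............)
[5] create(a) — a=3 b=0,1,2 (map FFFF...........)
[6] unlink(b) — a=3 (map ...F...........)
[7] append(a, 1) — a=3,0 (map F..F...........)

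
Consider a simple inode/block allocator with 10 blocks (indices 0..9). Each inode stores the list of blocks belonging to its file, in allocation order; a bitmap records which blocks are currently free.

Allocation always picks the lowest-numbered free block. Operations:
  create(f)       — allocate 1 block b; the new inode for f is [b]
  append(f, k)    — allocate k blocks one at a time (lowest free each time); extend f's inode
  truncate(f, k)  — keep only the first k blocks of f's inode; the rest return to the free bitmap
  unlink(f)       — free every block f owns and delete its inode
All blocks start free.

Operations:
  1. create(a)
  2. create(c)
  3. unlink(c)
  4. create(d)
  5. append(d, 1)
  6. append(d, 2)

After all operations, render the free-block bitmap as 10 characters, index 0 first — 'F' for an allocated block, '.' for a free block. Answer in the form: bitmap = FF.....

bitmap = FFFFF.....

[1] create(a) — a=0 (map F.........)
[2] create(c) — a=0 c=1 (map FF........)
[3] unlink(c) — a=0 (map F.........)
[4] create(d) — a=0 d=1 (map FF........)
[5] append(d, 1) — a=0 d=1,2 (map FFF.......)
[6] append(d, 2) — a=0 d=1,2,3,4 (map FFFFF.....)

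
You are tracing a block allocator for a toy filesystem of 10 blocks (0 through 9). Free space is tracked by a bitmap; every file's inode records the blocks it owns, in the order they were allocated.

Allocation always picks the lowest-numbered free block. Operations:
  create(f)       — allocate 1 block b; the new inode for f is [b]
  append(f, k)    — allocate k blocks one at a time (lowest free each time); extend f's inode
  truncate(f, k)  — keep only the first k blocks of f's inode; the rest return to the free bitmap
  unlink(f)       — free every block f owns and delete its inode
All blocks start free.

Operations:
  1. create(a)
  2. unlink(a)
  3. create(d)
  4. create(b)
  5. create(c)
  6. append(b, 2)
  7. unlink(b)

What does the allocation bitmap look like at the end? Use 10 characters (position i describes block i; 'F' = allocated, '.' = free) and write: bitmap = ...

bitmap = F.F.......

[1] create(a) — a=0 (map F.........)
[2] unlink(a) —  (map ..........)
[3] create(d) — d=0 (map F.........)
[4] create(b) — b=1 d=0 (map FF........)
[5] create(c) — b=1 c=2 d=0 (map FFF.......)
[6] append(b, 2) — b=1,3,4 c=2 d=0 (map FFFFF.....)
[7] unlink(b) — c=2 d=0 (map F.F.......)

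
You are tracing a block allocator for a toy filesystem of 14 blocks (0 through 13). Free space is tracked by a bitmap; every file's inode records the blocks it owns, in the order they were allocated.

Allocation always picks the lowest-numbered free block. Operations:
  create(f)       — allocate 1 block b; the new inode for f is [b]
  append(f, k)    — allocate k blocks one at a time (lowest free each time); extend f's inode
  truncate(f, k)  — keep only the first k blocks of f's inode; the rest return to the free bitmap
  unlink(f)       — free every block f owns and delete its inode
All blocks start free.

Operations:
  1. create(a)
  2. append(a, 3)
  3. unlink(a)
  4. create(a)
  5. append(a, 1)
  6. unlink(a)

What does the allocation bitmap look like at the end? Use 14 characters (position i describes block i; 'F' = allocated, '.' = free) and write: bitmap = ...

bitmap = ..............

after create(a) → a:[0]  free=[F.............]
after append(a, 3) → a:[0, 1, 2, 3]  free=[FFFF..........]
after unlink(a) →   free=[..............]
after create(a) → a:[0]  free=[F.............]
after append(a, 1) → a:[0, 1]  free=[FF............]
after unlink(a) →   free=[..............]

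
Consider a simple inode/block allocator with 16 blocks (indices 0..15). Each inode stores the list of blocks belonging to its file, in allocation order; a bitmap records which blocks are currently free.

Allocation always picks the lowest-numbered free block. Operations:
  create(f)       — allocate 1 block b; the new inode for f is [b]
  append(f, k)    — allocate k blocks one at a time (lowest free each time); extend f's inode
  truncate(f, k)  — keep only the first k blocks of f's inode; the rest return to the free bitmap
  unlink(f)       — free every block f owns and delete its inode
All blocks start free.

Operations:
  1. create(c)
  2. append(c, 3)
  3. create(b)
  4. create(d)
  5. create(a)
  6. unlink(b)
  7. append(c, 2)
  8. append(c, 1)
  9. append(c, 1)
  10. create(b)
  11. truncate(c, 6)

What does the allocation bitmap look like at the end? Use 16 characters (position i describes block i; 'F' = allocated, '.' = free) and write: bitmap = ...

  1. create(c)  ⇒  F...............  {c→[0]}
  2. append(c, 3)  ⇒  FFFF............  {c→[0, 1, 2, 3]}
  3. create(b)  ⇒  FFFFF...........  {b→[4]; c→[0, 1, 2, 3]}
  4. create(d)  ⇒  FFFFFF..........  {b→[4]; c→[0, 1, 2, 3]; d→[5]}
  5. create(a)  ⇒  FFFFFFF.........  {a→[6]; b→[4]; c→[0, 1, 2, 3]; d→[5]}
  6. unlink(b)  ⇒  FFFF.FF.........  {a→[6]; c→[0, 1, 2, 3]; d→[5]}
  7. append(c, 2)  ⇒  FFFFFFFF........  {a→[6]; c→[0, 1, 2, 3, 4, 7]; d→[5]}
  8. append(c, 1)  ⇒  FFFFFFFFF.......  {a→[6]; c→[0, 1, 2, 3, 4, 7, 8]; d→[5]}
  9. append(c, 1)  ⇒  FFFFFFFFFF......  {a→[6]; c→[0, 1, 2, 3, 4, 7, 8, 9]; d→[5]}
  10. create(b)  ⇒  FFFFFFFFFFF.....  {a→[6]; b→[10]; c→[0, 1, 2, 3, 4, 7, 8, 9]; d→[5]}
  11. truncate(c, 6)  ⇒  FFFFFFFF..F.....  {a→[6]; b→[10]; c→[0, 1, 2, 3, 4, 7]; d→[5]}

bitmap = FFFFFFFF..F.....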